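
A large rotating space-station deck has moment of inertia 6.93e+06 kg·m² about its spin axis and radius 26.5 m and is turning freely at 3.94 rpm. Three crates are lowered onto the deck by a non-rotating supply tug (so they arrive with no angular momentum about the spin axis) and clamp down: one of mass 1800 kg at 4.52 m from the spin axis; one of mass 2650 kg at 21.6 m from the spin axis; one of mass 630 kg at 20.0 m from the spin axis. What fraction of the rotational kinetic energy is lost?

No external torque acts about the spin axis; L_before = L_after.
Added inertia Σmr² = (1800)(4.52)² + (2650)(21.6)² + (630)(20.0)² = 1.525e+06 kg·m²; I_f = 6.930e+06 + 1.525e+06 = 8.455e+06 kg·m².
ω_f = I_p ω_i / I_f = (6.930e+06)(3.94) / 8.455e+06 = 3.229 rpm.
KE_i = ½(6.930e+06)(0.4126 rad/s)² = 5.899e+05 J; KE_f = ½(8.455e+06)(0.3382)² = 4.835e+05 J.
Fraction lost = 0.1804.

fraction ≈ 0.180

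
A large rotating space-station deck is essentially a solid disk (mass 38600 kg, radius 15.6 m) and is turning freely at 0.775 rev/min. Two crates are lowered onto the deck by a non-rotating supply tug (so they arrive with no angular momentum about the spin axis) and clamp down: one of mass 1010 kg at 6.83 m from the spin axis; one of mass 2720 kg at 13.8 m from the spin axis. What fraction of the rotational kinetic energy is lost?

fraction ≈ 0.107

No external torque acts about the spin axis; L_before = L_after.
I_p = ½(38600)(15.6)² = 4.697e+06 kg·m².
Added inertia Σmr² = (1010)(6.83)² + (2720)(13.8)² = 5.651e+05 kg·m²; I_f = 4.697e+06 + 5.651e+05 = 5.262e+06 kg·m².
ω_f = I_p ω_i / I_f = (4.697e+06)(0.775) / 5.262e+06 = 0.6918 rpm.
KE_i = ½(4.697e+06)(0.08116 rad/s)² = 15470 J; KE_f = ½(5.262e+06)(0.07244)² = 13810 J.
Fraction lost = 0.1074.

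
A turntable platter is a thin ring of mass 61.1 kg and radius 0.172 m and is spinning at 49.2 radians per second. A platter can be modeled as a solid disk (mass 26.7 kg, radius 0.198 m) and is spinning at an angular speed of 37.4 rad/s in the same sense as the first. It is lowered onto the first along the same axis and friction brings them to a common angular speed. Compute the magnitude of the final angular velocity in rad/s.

No external torque acts about the common axis, so total angular momentum is conserved.
Moments of inertia: I_A = (61.1)(0.172)² = 1.808 kg·m²; I_B = ½(26.7)(0.198)² = 0.5234 kg·m².
Taking A's sense as positive: L = (1.808)(49.2) + (0.5234)(37.4) = 108.5 kg·m²·rad/s.
Combined I = 1.808 + 0.5234 = 2.331 kg·m².
ω_f = L / I = 108.5 / 2.331 = 46.55 rad/s.

|ω_f| ≈ 46.6 rad/s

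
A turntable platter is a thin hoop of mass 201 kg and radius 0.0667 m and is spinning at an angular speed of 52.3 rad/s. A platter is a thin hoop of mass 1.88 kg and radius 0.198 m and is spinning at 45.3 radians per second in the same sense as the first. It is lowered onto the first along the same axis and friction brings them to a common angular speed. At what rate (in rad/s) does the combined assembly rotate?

|ω_f| ≈ 51.8 rad/s

The coupling torques are internal; angular momentum about the shared axis is conserved.
Moments of inertia: I_A = (201)(0.0667)² = 0.8942 kg·m²; I_B = (1.88)(0.198)² = 0.07370 kg·m².
Taking A's sense as positive: L = (0.8942)(52.3) + (0.07370)(45.3) = 50.11 kg·m²·rad/s.
Combined I = 0.8942 + 0.07370 = 0.9679 kg·m².
ω_f = L / I = 50.11 / 0.9679 = 51.77 rad/s.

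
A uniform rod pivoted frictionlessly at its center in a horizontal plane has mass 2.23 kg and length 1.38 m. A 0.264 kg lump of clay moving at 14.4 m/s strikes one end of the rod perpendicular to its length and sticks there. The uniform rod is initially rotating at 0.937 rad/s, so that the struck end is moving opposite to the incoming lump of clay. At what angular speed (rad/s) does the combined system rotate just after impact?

About the pivot the impulsive forces during the collision are internal, so angular momentum about that axis is conserved.
I_p = (1/12)(2.23)(1.38)² = 0.3539 kg·m². Taking the sense of the lump of clay's angular momentum as positive, L_{lump} = m v R = (0.264)(14.4)(1.38/2) = 2.623 kg·m²/s.
L_i = −I_p ω_p + m v R = −(0.3539)(0.937) + 2.623 = 2.291 kg·m²/s.
After sticking, I_f = I_p + m R² = 0.3539 + (0.264)(1.38/2)² = 0.4796 kg·m².
ω_f = L_i / I_f = 2.291 / 0.4796 = 4.778 rad/s.

|ω_f| ≈ 4.78 rad/s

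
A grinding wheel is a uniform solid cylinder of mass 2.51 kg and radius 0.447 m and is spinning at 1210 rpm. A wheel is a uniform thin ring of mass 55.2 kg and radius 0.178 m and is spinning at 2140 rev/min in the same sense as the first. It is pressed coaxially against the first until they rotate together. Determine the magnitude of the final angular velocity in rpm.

The coupling torques are internal; angular momentum about the shared axis is conserved.
Moments of inertia: I_A = ½(2.51)(0.447)² = 0.2508 kg·m²; I_B = (55.2)(0.178)² = 1.749 kg·m².
Taking A's sense as positive: L = (0.2508)(1210) + (1.749)(2140) = 4046 kg·m²·rpm.
Combined I = 0.2508 + 1.749 = 2.000 kg·m².
ω_f = L / I = 4046 / 2.000 = 2023 rpm.

|ω_f| ≈ 2020 rpm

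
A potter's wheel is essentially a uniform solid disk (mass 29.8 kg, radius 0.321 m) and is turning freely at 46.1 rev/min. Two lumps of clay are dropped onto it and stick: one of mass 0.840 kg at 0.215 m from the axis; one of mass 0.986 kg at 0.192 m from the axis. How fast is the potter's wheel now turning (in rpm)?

ω_f ≈ 43.9 rpm

The added mass arrives with no angular momentum about the axis, and any external torque about the axis is negligible, so the system's angular momentum is conserved.
I_p = ½(29.8)(0.321)² = 1.535 kg·m².
Added inertia Σmr² = (0.840)(0.215)² + (0.986)(0.192)² = 0.07518 kg·m²; I_f = 1.535 + 0.07518 = 1.610 kg·m².
ω_f = I_p ω_i / I_f = (1.535)(46.1) / 1.610 = 43.95 rpm.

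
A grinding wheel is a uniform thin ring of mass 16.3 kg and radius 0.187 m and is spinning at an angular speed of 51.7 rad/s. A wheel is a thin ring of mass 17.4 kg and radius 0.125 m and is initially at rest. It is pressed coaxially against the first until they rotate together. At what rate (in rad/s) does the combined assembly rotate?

No external torque acts about the common axis, so total angular momentum is conserved.
Moments of inertia: I_A = (16.3)(0.187)² = 0.5700 kg·m²; I_B = (17.4)(0.125)² = 0.2719 kg·m².
Taking A's sense as positive: L = (0.5700)(51.7) = 29.47 kg·m²·rad/s.
Combined I = 0.5700 + 0.2719 = 0.8419 kg·m².
ω_f = L / I = 29.47 / 0.8419 = 35.00 rad/s.

|ω_f| ≈ 35.0 rad/s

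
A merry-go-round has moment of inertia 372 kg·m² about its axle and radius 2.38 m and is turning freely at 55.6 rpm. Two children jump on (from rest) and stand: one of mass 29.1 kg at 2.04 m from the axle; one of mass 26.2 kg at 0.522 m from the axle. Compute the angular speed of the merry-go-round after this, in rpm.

No external torque acts about the axle; L_before = L_after.
Added inertia Σmr² = (29.1)(2.04)² + (26.2)(0.522)² = 128.2 kg·m²; I_f = 372.0 + 128.2 = 500.2 kg·m².
ω_f = I_p ω_i / I_f = (372.0)(55.6) / 500.2 = 41.35 rpm.

ω_f ≈ 41.3 rpm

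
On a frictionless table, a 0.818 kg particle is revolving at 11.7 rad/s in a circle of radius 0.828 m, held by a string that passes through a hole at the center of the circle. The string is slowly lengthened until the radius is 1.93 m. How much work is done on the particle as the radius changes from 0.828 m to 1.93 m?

W ≈ -31.3 J

No torque about the axis ⇒ m r₁² ω₁ = m r₂² ω₂.
ω₂ = ω₁ (r₁/r₂)² = (11.7)(0.828/1.93)² = 2.153 rad/s.
W = ΔKE = ½m(v₂² − v₁²) = -31.32 J.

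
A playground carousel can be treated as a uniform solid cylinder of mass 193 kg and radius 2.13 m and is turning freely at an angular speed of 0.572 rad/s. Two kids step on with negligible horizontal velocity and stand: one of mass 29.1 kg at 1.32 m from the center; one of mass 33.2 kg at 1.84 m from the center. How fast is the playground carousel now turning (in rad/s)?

ω_f ≈ 0.417 rad/s

The added mass arrives with no angular momentum about the center, and any external torque about the center is negligible, so the system's angular momentum is conserved.
I_p = ½(193)(2.13)² = 437.8 kg·m².
Added inertia Σmr² = (29.1)(1.32)² + (33.2)(1.84)² = 163.1 kg·m²; I_f = 437.8 + 163.1 = 600.9 kg·m².
ω_f = I_p ω_i / I_f = (437.8)(0.572) / 600.9 = 0.4167 rad/s.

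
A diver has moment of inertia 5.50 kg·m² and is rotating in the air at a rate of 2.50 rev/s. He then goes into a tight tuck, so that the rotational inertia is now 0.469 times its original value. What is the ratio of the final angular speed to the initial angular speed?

Angular momentum about the spin axis is conserved since the torque about it is zero.
I₂ = 0.469 × 5.50 = 2.579 kg·m².
ω₂/ω₁ = I₁/I₂ = 5.500 / 2.579 = 2.132.

ω₂/ω₁ ≈ 2.13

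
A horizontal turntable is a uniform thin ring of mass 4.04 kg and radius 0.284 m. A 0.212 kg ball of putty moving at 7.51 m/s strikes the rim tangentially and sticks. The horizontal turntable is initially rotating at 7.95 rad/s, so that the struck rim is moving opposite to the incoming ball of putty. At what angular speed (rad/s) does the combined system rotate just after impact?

|ω_f| ≈ 6.24 rad/s

The axle reaction passes through the axle and exerts no torque about it; angular momentum about the axle is conserved through the impact.
I_p = (4.04)(0.284)² = 0.3259 kg·m². Taking the sense of the ball of putty's angular momentum as positive, L_{ball} = m v R = (0.212)(7.51)(0.284) = 0.4522 kg·m²/s.
L_i = −I_p ω_p + m v R = −(0.3259)(7.95) + 0.4522 = -2.138 kg·m²/s.
After sticking, I_f = I_p + m R² = 0.3259 + (0.212)(0.284)² = 0.3429 kg·m².
ω_f = L_i / I_f = -2.138 / 0.3429 = -6.235 rad/s.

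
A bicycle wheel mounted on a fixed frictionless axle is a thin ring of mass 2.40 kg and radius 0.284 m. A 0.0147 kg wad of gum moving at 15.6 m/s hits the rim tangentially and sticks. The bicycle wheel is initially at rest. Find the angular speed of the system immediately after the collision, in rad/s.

|ω_f| ≈ 0.334 rad/s

About the axle the impulsive forces during the collision are internal, so angular momentum about that axis is conserved.
I_p = (2.40)(0.284)² = 0.1936 kg·m². Taking the sense of the wad of gum's angular momentum as positive, L_{wad} = m v R = (0.0147)(15.6)(0.284) = 0.06513 kg·m²/s.
L_i = 0 + 0.06513 = 0.06513 kg·m²/s.
After sticking, I_f = I_p + m R² = 0.1936 + (0.0147)(0.284)² = 0.1948 kg·m².
ω_f = L_i / I_f = 0.06513 / 0.1948 = 0.3344 rad/s.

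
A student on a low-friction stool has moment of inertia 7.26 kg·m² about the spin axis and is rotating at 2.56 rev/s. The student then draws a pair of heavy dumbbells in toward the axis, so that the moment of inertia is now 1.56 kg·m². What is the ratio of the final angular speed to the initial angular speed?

ω₂/ω₁ ≈ 4.65

Angular momentum about the spin axis is conserved since the torque about it is zero.
ω₂/ω₁ = I₁/I₂ = 7.260 / 1.560 = 4.654.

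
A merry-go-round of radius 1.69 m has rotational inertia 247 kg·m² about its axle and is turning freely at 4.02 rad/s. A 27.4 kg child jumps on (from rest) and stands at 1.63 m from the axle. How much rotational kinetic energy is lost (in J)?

No external torque acts about the axle; L_before = L_after.
Added inertia Σmr² = (27.4)(1.63)² = 72.80 kg·m²; I_f = 247.0 + 72.80 = 319.8 kg·m².
ω_f = I_p ω_i / I_f = (247.0)(4.02) / 319.8 = 3.105 rad/s.
KE_i = ½(247.0)(4.020 rad/s)² = 1996 J; KE_f = ½(319.8)(3.105)² = 1541 J.

energy lost ≈ 454 J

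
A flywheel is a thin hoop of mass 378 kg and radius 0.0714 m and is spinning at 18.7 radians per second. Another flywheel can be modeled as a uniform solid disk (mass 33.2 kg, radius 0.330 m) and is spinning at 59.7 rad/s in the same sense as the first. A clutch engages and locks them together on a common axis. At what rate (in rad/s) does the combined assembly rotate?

The coupling torques are internal; angular momentum about the shared axis is conserved.
Moments of inertia: I_A = (378)(0.0714)² = 1.927 kg·m²; I_B = ½(33.2)(0.330)² = 1.808 kg·m².
Taking A's sense as positive: L = (1.927)(18.7) + (1.808)(59.7) = 144.0 kg·m²·rad/s.
Combined I = 1.927 + 1.808 = 3.735 kg·m².
ω_f = L / I = 144.0 / 3.735 = 38.55 rad/s.

|ω_f| ≈ 38.5 rad/s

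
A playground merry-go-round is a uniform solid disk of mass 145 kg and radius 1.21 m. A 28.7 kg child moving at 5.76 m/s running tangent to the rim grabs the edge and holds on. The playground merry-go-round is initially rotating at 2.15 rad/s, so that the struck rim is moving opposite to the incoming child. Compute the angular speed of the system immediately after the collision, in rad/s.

About the axle the impulsive forces during the collision are internal, so angular momentum about that axis is conserved.
I_p = ½(145)(1.21)² = 106.1 kg·m². Taking the sense of the child's angular momentum as positive, L_{child} = m v R = (28.7)(5.76)(1.21) = 200.0 kg·m²/s.
L_i = −I_p ω_p + m v R = −(106.1)(2.15) + 200.0 = -28.19 kg·m²/s.
After sticking, I_f = I_p + m R² = 106.1 + (28.7)(1.21)² = 148.2 kg·m².
ω_f = L_i / I_f = -28.19 / 148.2 = -0.1903 rad/s.

|ω_f| ≈ 0.190 rad/s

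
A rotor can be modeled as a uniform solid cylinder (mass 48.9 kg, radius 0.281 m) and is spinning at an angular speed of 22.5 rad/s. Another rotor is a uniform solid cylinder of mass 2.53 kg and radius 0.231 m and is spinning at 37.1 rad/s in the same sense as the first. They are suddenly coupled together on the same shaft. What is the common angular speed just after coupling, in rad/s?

|ω_f| ≈ 23.0 rad/s

No external torque acts about the common axis, so total angular momentum is conserved.
Moments of inertia: I_A = ½(48.9)(0.281)² = 1.931 kg·m²; I_B = ½(2.53)(0.231)² = 0.06750 kg·m².
Taking A's sense as positive: L = (1.931)(22.5) + (0.06750)(37.1) = 45.94 kg·m²·rad/s.
Combined I = 1.931 + 0.06750 = 1.998 kg·m².
ω_f = L / I = 45.94 / 1.998 = 22.99 rad/s.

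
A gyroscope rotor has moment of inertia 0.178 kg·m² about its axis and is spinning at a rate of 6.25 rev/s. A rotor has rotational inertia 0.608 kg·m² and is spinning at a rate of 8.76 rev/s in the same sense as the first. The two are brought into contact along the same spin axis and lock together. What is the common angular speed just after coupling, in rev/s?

|ω_f| ≈ 8.19 rev/s

The coupling torques are internal; angular momentum about the shared axis is conserved.
Taking A's sense as positive: L = (0.1780)(6.25) + (0.6080)(8.76) = 6.439 kg·m²·rev/s.
Combined I = 0.1780 + 0.6080 = 0.7860 kg·m².
ω_f = L / I = 6.439 / 0.7860 = 8.192 rev/s.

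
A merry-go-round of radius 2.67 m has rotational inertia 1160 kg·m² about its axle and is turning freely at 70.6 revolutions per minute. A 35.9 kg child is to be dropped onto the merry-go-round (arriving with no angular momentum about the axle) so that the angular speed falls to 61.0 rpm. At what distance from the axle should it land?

r ≈ 2.26 m

The added mass arrives with no angular momentum about the axle, and any external torque about the axle is negligible, so the system's angular momentum is conserved.
I_p ω_i = (I_p + m r²) ω_f ⇒ m r² = I_p(ω_i/ω_f − 1) = 1160(70.6/61.0 − 1) = 182.6 kg·m².
r = √(182.6/35.9) = 2.255 m.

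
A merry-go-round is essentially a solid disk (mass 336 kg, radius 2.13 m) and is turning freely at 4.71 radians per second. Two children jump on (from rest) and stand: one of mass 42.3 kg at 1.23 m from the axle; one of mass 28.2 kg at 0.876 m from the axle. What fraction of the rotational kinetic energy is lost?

No external torque acts about the axle; L_before = L_after.
I_p = ½(336)(2.13)² = 762.2 kg·m².
Added inertia Σmr² = (42.3)(1.23)² + (28.2)(0.876)² = 85.64 kg·m²; I_f = 762.2 + 85.64 = 847.8 kg·m².
ω_f = I_p ω_i / I_f = (762.2)(4.71) / 847.8 = 4.234 rad/s.
KE_i = ½(762.2)(4.710 rad/s)² = 8454 J; KE_f = ½(847.8)(4.234)² = 7600 J.
Fraction lost = 0.1010.

fraction ≈ 0.101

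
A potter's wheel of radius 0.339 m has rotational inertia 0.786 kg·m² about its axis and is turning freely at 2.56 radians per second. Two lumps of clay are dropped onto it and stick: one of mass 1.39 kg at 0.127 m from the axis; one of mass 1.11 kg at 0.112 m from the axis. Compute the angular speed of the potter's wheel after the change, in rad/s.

ω_f ≈ 2.45 rad/s

No external torque acts about the axis; L_before = L_after.
Added inertia Σmr² = (1.39)(0.127)² + (1.11)(0.112)² = 0.03634 kg·m²; I_f = 0.7860 + 0.03634 = 0.8223 kg·m².
ω_f = I_p ω_i / I_f = (0.7860)(2.56) / 0.8223 = 2.447 rad/s.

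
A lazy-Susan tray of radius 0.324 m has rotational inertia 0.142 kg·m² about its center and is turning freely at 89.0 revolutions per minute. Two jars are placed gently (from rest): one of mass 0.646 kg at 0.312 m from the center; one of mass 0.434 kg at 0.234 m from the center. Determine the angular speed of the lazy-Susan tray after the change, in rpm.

ω_f ≈ 55.3 rpm

The added mass arrives with no angular momentum about the center, and any external torque about the center is negligible, so the system's angular momentum is conserved.
Added inertia Σmr² = (0.646)(0.312)² + (0.434)(0.234)² = 0.08665 kg·m²; I_f = 0.1420 + 0.08665 = 0.2286 kg·m².
ω_f = I_p ω_i / I_f = (0.1420)(89.0) / 0.2286 = 55.27 rpm.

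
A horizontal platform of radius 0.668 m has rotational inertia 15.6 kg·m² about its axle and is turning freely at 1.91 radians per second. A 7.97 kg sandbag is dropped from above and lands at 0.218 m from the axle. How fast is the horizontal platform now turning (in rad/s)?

ω_f ≈ 1.86 rad/s

The added mass arrives with no angular momentum about the axle, and any external torque about the axle is negligible, so the system's angular momentum is conserved.
Added inertia Σmr² = (7.97)(0.218)² = 0.3788 kg·m²; I_f = 15.60 + 0.3788 = 15.98 kg·m².
ω_f = I_p ω_i / I_f = (15.60)(1.91) / 15.98 = 1.865 rad/s.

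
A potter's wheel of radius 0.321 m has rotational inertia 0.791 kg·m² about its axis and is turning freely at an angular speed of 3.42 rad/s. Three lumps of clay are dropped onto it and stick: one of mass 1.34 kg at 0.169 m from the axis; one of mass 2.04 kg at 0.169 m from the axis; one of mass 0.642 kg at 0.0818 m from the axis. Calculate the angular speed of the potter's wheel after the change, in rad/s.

No external torque acts about the axis; L_before = L_after.
Added inertia Σmr² = (1.34)(0.169)² + (2.04)(0.169)² + (0.642)(0.0818)² = 0.1008 kg·m²; I_f = 0.7910 + 0.1008 = 0.8918 kg·m².
ω_f = I_p ω_i / I_f = (0.7910)(3.42) / 0.8918 = 3.033 rad/s.

ω_f ≈ 3.03 rad/s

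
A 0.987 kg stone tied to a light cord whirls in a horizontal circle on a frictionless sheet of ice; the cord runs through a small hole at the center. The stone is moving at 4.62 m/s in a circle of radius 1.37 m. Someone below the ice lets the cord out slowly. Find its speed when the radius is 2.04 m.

v₂ ≈ 3.10 m/s

The only horizontal force on the mass is along the cord (radial), so it exerts no torque about the hole and angular momentum m v r is conserved.
v₂ = v₁ r₁ / r₂ = (4.62)(1.37) / (2.04) = 3.103 m/s.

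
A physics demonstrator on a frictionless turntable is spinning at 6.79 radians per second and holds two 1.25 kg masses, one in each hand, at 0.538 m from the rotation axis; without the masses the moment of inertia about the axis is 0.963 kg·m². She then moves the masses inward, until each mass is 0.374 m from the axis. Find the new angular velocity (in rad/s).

With no external torque about the axis, L is conserved: I₁ω₁ = I₂ω₂.
I₁ = 0.963 + 2(1.25)(0.538)² = 1.687 kg·m²; I₂ = 0.963 + 2(1.25)(0.374)² = 1.313 kg·m².
ω₂ = I₁ω₁ / I₂ = (1.687)(6.79 rad/s) / (1.313) = 8.724 rad/s.

ω₂ ≈ 8.72 rad/s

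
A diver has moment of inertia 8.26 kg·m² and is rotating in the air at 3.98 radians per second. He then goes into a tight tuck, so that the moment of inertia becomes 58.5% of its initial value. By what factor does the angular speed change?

ω₂/ω₁ ≈ 1.71

No external torque acts about the spin axis, so angular momentum is conserved.
I₂ = 0.585 × 8.26 = 4.832 kg·m².
ω₂/ω₁ = I₁/I₂ = 8.260 / 4.832 = 1.709.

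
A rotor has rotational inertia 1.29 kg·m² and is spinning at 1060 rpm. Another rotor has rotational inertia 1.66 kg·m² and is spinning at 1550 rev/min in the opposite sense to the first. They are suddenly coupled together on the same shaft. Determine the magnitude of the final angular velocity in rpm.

No external torque acts about the common axis, so total angular momentum is conserved.
Taking A's sense as positive: L = (1.290)(1060) − (1.660)(1550) = -1206 kg·m²·rpm.
Combined I = 1.290 + 1.660 = 2.950 kg·m².
ω_f = L / I = -1206 / 2.950 = -408.7 rpm.

|ω_f| ≈ 409 rpm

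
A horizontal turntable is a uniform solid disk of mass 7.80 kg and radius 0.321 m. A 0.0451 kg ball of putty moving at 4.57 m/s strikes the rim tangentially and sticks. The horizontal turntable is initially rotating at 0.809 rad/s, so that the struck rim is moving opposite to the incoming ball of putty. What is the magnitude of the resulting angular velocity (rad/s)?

|ω_f| ≈ 0.637 rad/s

The axle reaction passes through the axle and exerts no torque about it; angular momentum about the axle is conserved through the impact.
I_p = ½(7.80)(0.321)² = 0.4019 kg·m². Taking the sense of the ball of putty's angular momentum as positive, L_{ball} = m v R = (0.0451)(4.57)(0.321) = 0.06616 kg·m²/s.
L_i = −I_p ω_p + m v R = −(0.4019)(0.809) + 0.06616 = -0.2589 kg·m²/s.
After sticking, I_f = I_p + m R² = 0.4019 + (0.0451)(0.321)² = 0.4065 kg·m².
ω_f = L_i / I_f = -0.2589 / 0.4065 = -0.6370 rad/s.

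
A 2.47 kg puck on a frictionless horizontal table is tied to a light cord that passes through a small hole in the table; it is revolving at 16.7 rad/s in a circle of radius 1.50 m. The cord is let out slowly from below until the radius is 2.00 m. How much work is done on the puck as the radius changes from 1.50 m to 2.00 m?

No torque about the axis ⇒ m r₁² ω₁ = m r₂² ω₂.
ω₂ = ω₁ (r₁/r₂)² = (16.7)(1.50/2.00)² = 9.394 rad/s.
W = ΔKE = ½m(v₂² − v₁²) = -339.0 J.

W ≈ -339 J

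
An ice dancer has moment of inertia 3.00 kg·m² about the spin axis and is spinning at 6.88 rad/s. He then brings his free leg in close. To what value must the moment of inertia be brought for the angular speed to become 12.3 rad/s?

I₂ ≈ 1.68 kg·m²

Angular momentum about the spin axis is conserved since the torque about it is zero.
I₂ = I₁ω₁ / ω₂ = (3.00)(6.88) / (12.3) = 1.678 kg·m².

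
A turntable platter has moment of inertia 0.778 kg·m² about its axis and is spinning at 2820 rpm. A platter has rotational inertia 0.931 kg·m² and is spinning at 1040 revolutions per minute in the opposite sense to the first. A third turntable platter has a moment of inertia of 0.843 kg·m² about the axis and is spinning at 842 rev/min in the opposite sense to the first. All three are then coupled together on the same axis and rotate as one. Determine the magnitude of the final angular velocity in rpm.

The coupling torques are internal; angular momentum about the shared axis is conserved.
Taking A's sense as positive: L = (0.7780)(2820) − (0.9310)(1040) − (0.8430)(842) = 515.9 kg·m²·rpm.
Combined I = 0.7780 + 0.9310 + 0.8430 = 2.552 kg·m².
ω_f = L / I = 515.9 / 2.552 = 202.2 rpm.

|ω_f| ≈ 202 rpm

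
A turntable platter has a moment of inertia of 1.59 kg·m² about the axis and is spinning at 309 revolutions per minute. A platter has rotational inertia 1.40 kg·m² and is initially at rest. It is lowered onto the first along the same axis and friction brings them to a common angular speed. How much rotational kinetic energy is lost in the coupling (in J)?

The coupling torques are internal; angular momentum about the shared axis is conserved.
Taking A's sense as positive: L = (1.590)(309) = 491.3 kg·m²·rpm.
Combined I = 1.590 + 1.400 = 2.990 kg·m².
ω_f = L / I = 491.3 / 2.990 = 164.3 rpm.
KE_i = ½ΣIω² = 832.4 J; KE_f = ½(2.990)(17.21)² = 442.7 J.

ΔKE lost ≈ 390 J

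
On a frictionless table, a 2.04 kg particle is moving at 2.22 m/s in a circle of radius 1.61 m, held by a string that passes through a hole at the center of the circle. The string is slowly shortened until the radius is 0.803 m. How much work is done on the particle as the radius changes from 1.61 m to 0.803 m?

W ≈ 15.2 J

Central (radial) force ⇒ zero torque about the center ⇒ m v r is constant.
v₂ = v₁ r₁ / r₂ = (2.22)(1.61) / (0.803) = 4.451 m/s.
W = ΔKE = ½m(v₂² − v₁²) = 15.18 J.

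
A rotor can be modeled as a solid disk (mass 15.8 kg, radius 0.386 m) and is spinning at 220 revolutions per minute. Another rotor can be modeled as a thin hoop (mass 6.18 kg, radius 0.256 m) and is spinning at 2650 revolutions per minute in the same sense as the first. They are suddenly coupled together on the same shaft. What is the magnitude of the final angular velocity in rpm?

|ω_f| ≈ 842 rpm

No external torque acts about the common axis, so total angular momentum is conserved.
Moments of inertia: I_A = ½(15.8)(0.386)² = 1.177 kg·m²; I_B = (6.18)(0.256)² = 0.4050 kg·m².
Taking A's sense as positive: L = (1.177)(220) + (0.4050)(2650) = 1332 kg·m²·rpm.
Combined I = 1.177 + 0.4050 = 1.582 kg·m².
ω_f = L / I = 1332 / 1.582 = 842.1 rpm.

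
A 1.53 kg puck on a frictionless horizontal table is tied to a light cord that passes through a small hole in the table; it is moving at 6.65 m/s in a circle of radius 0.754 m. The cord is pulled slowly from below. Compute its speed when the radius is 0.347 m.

The only horizontal force on the mass is along the cord (radial), so it exerts no torque about the hole and angular momentum m v r is conserved.
v₂ = v₁ r₁ / r₂ = (6.65)(0.754) / (0.347) = 14.45 m/s.

v₂ ≈ 14.4 m/s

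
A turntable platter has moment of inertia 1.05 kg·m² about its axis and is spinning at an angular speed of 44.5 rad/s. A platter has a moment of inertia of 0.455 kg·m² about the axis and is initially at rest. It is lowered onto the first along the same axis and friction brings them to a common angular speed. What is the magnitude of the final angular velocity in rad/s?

No external torque acts about the common axis, so total angular momentum is conserved.
Taking A's sense as positive: L = (1.050)(44.5) = 46.73 kg·m²·rad/s.
Combined I = 1.050 + 0.4550 = 1.505 kg·m².
ω_f = L / I = 46.73 / 1.505 = 31.05 rad/s.

|ω_f| ≈ 31.0 rad/s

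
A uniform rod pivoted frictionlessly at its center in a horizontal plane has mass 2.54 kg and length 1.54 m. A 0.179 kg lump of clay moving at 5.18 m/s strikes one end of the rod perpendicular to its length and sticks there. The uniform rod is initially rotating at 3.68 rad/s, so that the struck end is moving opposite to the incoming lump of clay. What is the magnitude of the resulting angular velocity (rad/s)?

About the pivot the impulsive forces during the collision are internal, so angular momentum about that axis is conserved.
I_p = (1/12)(2.54)(1.54)² = 0.5020 kg·m². Taking the sense of the lump of clay's angular momentum as positive, L_{lump} = m v R = (0.179)(5.18)(1.54/2) = 0.7140 kg·m²/s.
L_i = −I_p ω_p + m v R = −(0.5020)(3.68) + 0.7140 = -1.133 kg·m²/s.
After sticking, I_f = I_p + m R² = 0.5020 + (0.179)(1.54/2)² = 0.6081 kg·m².
ω_f = L_i / I_f = -1.133 / 0.6081 = -1.864 rad/s.

|ω_f| ≈ 1.86 rad/s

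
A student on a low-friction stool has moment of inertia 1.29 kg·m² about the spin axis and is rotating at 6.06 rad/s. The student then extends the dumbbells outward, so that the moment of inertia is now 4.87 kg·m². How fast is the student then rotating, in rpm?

ω₂ ≈ 15.3 rpm

With no external torque about the axis, L is conserved: I₁ω₁ = I₂ω₂.
ω₂ = I₁ω₁ / I₂ = (1.290)(6.06 rad/s) / (4.870) = 1.605 rad/s = 15.33 rpm.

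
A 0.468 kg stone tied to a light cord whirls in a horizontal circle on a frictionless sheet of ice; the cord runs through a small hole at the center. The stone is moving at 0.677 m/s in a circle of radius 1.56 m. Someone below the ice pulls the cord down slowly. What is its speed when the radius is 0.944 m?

v₂ ≈ 1.12 m/s

Central (radial) force ⇒ zero torque about the center ⇒ m v r is constant.
v₂ = v₁ r₁ / r₂ = (0.677)(1.56) / (0.944) = 1.119 m/s.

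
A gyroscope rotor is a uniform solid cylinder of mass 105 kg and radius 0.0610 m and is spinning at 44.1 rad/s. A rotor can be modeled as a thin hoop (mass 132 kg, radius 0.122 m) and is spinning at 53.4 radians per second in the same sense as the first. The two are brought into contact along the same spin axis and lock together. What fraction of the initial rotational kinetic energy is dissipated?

No external torque acts about the common axis, so total angular momentum is conserved.
Moments of inertia: I_A = ½(105)(0.0610)² = 0.1954 kg·m²; I_B = (132)(0.122)² = 1.965 kg·m².
Taking A's sense as positive: L = (0.1954)(44.1) + (1.965)(53.4) = 113.5 kg·m²·rad/s.
Combined I = 0.1954 + 1.965 = 2.160 kg·m².
ω_f = L / I = 113.5 / 2.160 = 52.56 rad/s.
KE_i = ½ΣIω² = 2991 J; KE_f = ½(2.160)(52.56)² = 2983 J.
Fraction dissipated = (KE_i − KE_f)/KE_i = 0.002569.

fraction ≈ 0.00257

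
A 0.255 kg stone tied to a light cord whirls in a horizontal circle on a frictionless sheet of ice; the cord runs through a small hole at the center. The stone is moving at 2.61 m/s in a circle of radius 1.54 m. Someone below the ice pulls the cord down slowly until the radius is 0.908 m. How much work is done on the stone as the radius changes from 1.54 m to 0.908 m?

W ≈ 1.63 J

Central (radial) force ⇒ zero torque about the center ⇒ m v r is constant.
v₂ = v₁ r₁ / r₂ = (2.61)(1.54) / (0.908) = 4.427 m/s.
W = ΔKE = ½m(v₂² − v₁²) = 1.630 J.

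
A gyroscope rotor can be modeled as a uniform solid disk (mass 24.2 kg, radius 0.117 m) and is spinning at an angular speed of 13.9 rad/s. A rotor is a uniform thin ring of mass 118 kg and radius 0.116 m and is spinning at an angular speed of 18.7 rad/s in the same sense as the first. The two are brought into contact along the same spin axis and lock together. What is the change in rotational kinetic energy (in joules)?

ΔKE ≈ -1.73 J

No external torque acts about the common axis, so total angular momentum is conserved.
Moments of inertia: I_A = ½(24.2)(0.117)² = 0.1656 kg·m²; I_B = (118)(0.116)² = 1.588 kg·m².
Taking A's sense as positive: L = (0.1656)(13.9) + (1.588)(18.7) = 31.99 kg·m²·rad/s.
Combined I = 0.1656 + 1.588 = 1.753 kg·m².
ω_f = L / I = 31.99 / 1.753 = 18.25 rad/s.
KE_i = ½ΣIω² = 293.6 J; KE_f = ½(1.753)(18.25)² = 291.9 J.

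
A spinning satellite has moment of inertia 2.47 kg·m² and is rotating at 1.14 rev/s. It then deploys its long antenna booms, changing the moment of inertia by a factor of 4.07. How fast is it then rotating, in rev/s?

No external torque acts about the spin axis, so angular momentum is conserved.
I₂ = 4.07 × 2.47 = 10.05 kg·m².
ω₂ = I₁ω₁ / I₂ = (2.470)(1.14 rev/s) / (10.05) = 0.2801 rev/s.

ω₂ ≈ 0.280 rev/s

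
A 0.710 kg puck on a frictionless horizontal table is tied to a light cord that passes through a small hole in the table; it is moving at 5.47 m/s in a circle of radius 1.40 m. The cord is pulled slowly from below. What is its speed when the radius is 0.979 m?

v₂ ≈ 7.82 m/s

Central (radial) force ⇒ zero torque about the center ⇒ m v r is constant.
v₂ = v₁ r₁ / r₂ = (5.47)(1.40) / (0.979) = 7.822 m/s.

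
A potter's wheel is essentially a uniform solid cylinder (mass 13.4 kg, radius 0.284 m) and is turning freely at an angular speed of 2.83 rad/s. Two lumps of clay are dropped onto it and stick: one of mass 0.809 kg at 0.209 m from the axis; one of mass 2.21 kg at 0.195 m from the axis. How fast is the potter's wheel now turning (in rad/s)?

The added mass arrives with no angular momentum about the axis, and any external torque about the axis is negligible, so the system's angular momentum is conserved.
I_p = ½(13.4)(0.284)² = 0.5404 kg·m².
Added inertia Σmr² = (0.809)(0.209)² + (2.21)(0.195)² = 0.1194 kg·m²; I_f = 0.5404 + 0.1194 = 0.6598 kg·m².
ω_f = I_p ω_i / I_f = (0.5404)(2.83) / 0.6598 = 2.318 rad/s.

ω_f ≈ 2.32 rad/s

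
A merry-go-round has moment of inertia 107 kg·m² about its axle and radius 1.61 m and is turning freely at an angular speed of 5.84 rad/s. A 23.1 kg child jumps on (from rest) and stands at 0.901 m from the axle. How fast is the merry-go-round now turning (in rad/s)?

The added mass arrives with no angular momentum about the axle, and any external torque about the axle is negligible, so the system's angular momentum is conserved.
Added inertia Σmr² = (23.1)(0.901)² = 18.75 kg·m²; I_f = 107.0 + 18.75 = 125.8 kg·m².
ω_f = I_p ω_i / I_f = (107.0)(5.84) / 125.8 = 4.969 rad/s.

ω_f ≈ 4.97 rad/s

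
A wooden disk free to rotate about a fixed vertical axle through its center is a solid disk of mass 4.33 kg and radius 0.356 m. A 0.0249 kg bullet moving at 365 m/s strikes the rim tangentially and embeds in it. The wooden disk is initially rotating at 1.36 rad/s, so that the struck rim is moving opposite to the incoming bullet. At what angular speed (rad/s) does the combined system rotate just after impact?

The axle reaction passes through the axle and exerts no torque about it; angular momentum about the axle is conserved through the impact.
I_p = ½(4.33)(0.356)² = 0.2744 kg·m². Taking the sense of the bullet's angular momentum as positive, L_{bullet} = m v R = (0.0249)(365)(0.356) = 3.236 kg·m²/s.
L_i = −I_p ω_p + m v R = −(0.2744)(1.36) + 3.236 = 2.862 kg·m²/s.
After sticking, I_f = I_p + m R² = 0.2744 + (0.0249)(0.356)² = 0.2775 kg·m².
ω_f = L_i / I_f = 2.862 / 0.2775 = 10.31 rad/s.

|ω_f| ≈ 10.3 rad/s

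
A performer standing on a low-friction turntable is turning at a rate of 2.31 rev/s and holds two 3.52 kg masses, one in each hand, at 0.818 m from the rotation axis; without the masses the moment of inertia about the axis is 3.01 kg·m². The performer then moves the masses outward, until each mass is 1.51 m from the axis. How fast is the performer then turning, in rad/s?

ω₂ ≈ 5.88 rad/s

No external torque acts about the spin axis, so angular momentum is conserved.
I₁ = 3.01 + 2(3.52)(0.818)² = 7.721 kg·m²; I₂ = 3.01 + 2(3.52)(1.51)² = 19.06 kg·m².
ω₂ = I₁ω₁ / I₂ = (7.721)(2.31 rev/s) / (19.06) = 0.9356 rev/s = 5.879 rad/s.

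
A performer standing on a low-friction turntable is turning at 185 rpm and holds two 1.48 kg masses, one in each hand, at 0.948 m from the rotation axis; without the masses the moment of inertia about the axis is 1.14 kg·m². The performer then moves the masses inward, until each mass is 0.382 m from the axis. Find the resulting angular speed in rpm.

ω₂ ≈ 447 rpm

Angular momentum about the spin axis is conserved since the torque about it is zero.
I₁ = 1.14 + 2(1.48)(0.948)² = 3.800 kg·m²; I₂ = 1.14 + 2(1.48)(0.382)² = 1.572 kg·m².
ω₂ = I₁ω₁ / I₂ = (3.800)(185 rpm) / (1.572) = 447.2 rpm.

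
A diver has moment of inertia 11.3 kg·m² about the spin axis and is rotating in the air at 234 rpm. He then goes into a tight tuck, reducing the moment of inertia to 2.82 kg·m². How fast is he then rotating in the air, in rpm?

ω₂ ≈ 938 rpm

With no external torque about the axis, L is conserved: I₁ω₁ = I₂ω₂.
ω₂ = I₁ω₁ / I₂ = (11.30)(234 rpm) / (2.820) = 937.7 rpm.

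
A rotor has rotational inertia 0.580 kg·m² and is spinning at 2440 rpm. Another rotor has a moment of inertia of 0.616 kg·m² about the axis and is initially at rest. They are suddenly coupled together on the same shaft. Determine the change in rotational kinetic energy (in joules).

The coupling torques are internal; angular momentum about the shared axis is conserved.
Taking A's sense as positive: L = (0.5800)(2440) = 1415 kg·m²·rpm.
Combined I = 0.5800 + 0.6160 = 1.196 kg·m².
ω_f = L / I = 1415 / 1.196 = 1183 rpm.
KE_i = ½ΣIω² = 18930 J; KE_f = ½(1.196)(123.9)² = 9182 J.

ΔKE ≈ -9750 J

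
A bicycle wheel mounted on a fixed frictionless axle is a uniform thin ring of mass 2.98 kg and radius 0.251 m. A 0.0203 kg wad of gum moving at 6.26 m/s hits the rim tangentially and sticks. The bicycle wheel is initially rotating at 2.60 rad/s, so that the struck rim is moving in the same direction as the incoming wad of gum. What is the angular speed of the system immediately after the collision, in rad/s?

About the axle the impulsive forces during the collision are internal, so angular momentum about that axis is conserved.
I_p = (2.98)(0.251)² = 0.1877 kg·m². Taking the sense of the wad of gum's angular momentum as positive, L_{wad} = m v R = (0.0203)(6.26)(0.251) = 0.03190 kg·m²/s.
L_i = +I_p ω_p + m v R = +(0.1877)(2.60) + 0.03190 = 0.5200 kg·m²/s.
After sticking, I_f = I_p + m R² = 0.1877 + (0.0203)(0.251)² = 0.1890 kg·m².
ω_f = L_i / I_f = 0.5200 / 0.1890 = 2.751 rad/s.

|ω_f| ≈ 2.75 rad/s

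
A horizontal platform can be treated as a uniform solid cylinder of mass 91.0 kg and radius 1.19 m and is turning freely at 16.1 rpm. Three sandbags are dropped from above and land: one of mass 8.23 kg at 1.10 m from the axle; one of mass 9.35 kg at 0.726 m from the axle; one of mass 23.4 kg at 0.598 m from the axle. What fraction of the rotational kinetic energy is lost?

fraction ≈ 0.265

No external torque acts about the axle; L_before = L_after.
I_p = ½(91.0)(1.19)² = 64.43 kg·m².
Added inertia Σmr² = (8.23)(1.10)² + (9.35)(0.726)² + (23.4)(0.598)² = 23.25 kg·m²; I_f = 64.43 + 23.25 = 87.69 kg·m².
ω_f = I_p ω_i / I_f = (64.43)(16.1) / 87.69 = 11.83 rpm.
KE_i = ½(64.43)(1.686 rad/s)² = 91.58 J; KE_f = ½(87.69)(1.239)² = 67.29 J.
Fraction lost = 0.2652.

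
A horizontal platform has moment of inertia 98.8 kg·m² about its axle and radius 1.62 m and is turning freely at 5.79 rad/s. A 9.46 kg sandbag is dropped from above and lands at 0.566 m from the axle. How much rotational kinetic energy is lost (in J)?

No external torque acts about the axle; L_before = L_after.
Added inertia Σmr² = (9.46)(0.566)² = 3.031 kg·m²; I_f = 98.80 + 3.031 = 101.8 kg·m².
ω_f = I_p ω_i / I_f = (98.80)(5.79) / 101.8 = 5.618 rad/s.
KE_i = ½(98.80)(5.790 rad/s)² = 1656 J; KE_f = ½(101.8)(5.618)² = 1607 J.

energy lost ≈ 49.3 J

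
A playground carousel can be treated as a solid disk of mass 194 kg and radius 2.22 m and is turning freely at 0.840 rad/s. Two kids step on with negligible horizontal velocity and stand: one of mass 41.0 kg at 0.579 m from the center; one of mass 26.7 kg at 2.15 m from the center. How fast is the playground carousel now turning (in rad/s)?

ω_f ≈ 0.653 rad/s

The added mass arrives with no angular momentum about the center, and any external torque about the center is negligible, so the system's angular momentum is conserved.
I_p = ½(194)(2.22)² = 478.1 kg·m².
Added inertia Σmr² = (41.0)(0.579)² + (26.7)(2.15)² = 137.2 kg·m²; I_f = 478.1 + 137.2 = 615.2 kg·m².
ω_f = I_p ω_i / I_f = (478.1)(0.840) / 615.2 = 0.6527 rad/s.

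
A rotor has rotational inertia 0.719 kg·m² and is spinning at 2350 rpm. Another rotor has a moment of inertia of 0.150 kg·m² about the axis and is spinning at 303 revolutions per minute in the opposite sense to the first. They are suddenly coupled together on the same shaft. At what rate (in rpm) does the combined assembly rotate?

No external torque acts about the common axis, so total angular momentum is conserved.
Taking A's sense as positive: L = (0.7190)(2350) − (0.1500)(303) = 1644 kg·m²·rpm.
Combined I = 0.7190 + 0.1500 = 0.8690 kg·m².
ω_f = L / I = 1644 / 0.8690 = 1892 rpm.

|ω_f| ≈ 1890 rpm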